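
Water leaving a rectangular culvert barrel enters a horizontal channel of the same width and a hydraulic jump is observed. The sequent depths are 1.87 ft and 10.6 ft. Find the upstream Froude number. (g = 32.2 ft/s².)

Fr₁ = 4.35

For a rectangular channel the momentum equation gives q² = ½·g·y₁·y₂·(y₁ + y₂) = ½×32.2×1.87×10.6×12.5 = 3980.
q = √3980 = 63.1 ft²/s.
V₁ = q/y₁ = 33.7 ft/s; Fr₁ = V₁/√(g·y₁) = 4.35.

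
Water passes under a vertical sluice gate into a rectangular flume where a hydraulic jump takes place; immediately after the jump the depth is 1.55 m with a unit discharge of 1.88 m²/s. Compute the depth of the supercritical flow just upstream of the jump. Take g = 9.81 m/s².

V₂ = q/y₂ = 1.88/1.55 = 1.21 m/s; Fr₂ = V₂/√(g·y₂) = 0.311.
The Bélanger relation is symmetric: y₁/y₂ = ½[√(1 + 8Fr₂²) − 1] = ½[√1.774 − 1] = 0.166.
y₁ = 0.166 × 1.55 = 0.257 m.

y₁ = 0.257 m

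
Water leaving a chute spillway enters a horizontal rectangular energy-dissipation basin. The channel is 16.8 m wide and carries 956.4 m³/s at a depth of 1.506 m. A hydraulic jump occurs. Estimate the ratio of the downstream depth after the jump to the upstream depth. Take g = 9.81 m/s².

y₂/y₁ = 13.42

q = Q/b = 956.4/16.8 = 56.93 m²/s; V₁ = q/y₁ = 37.80 m/s. Fr₁ = V₁/√(g·y₁) = 9.835.
Sequent-depth ratio: y₂/y₁ = ½[√(1 + 8Fr₁²) − 1] = ½[√774.76 − 1] = 13.42.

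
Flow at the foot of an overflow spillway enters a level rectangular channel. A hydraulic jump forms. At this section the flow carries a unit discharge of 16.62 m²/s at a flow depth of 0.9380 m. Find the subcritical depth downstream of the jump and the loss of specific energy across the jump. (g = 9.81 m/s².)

y₂ = 7.294 m; ΔE = 9.381 m

V₁ = q/y₁ = 16.62/0.9380 = 17.72 m/s. Fr₁ = V₁/√(g·y₁) = 17.72/√(9.81×0.9380) = 5.841.
Conjugate-depth relation: y₂/y₁ = ½[√(1 + 8Fr₁²) − 1] = ½[√273.94 − 1] = 7.776.
y₂ = 7.776 × 0.9380 = 7.294 m.
V₂ = q/y₂ = 16.62/7.294 = 2.279 m/s. E₁ = y₁ + V₁²/2g = 16.94 m; E₂ = y₂ + V₂²/2g = 7.558 m. ΔE = E₁ − E₂ = 9.381 m.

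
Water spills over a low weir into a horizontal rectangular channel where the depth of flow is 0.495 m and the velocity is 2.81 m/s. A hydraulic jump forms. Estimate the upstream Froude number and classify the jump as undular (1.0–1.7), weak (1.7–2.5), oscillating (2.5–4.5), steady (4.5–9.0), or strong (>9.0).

Fr₁ = 1.28; undular jump

Fr₁ = V₁/√(g·y₁) = 2.81/√(9.81×0.495) = 1.28.
Fr₁ = 1.28 lies in the undular range.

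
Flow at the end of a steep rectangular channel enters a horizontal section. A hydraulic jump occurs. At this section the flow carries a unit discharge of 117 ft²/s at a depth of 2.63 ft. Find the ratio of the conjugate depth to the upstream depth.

V₁ = q/y₁ = 117/2.63 = 44.5 ft/s. Fr₁ = V₁/√(g·y₁) = 44.5/√(32.2×2.63) = 4.83.
From the momentum equation for a rectangular channel, y₂/y₁ = ½[√(1 + 8Fr₁²) − 1] = ½[√188.0 − 1] = 6.35.

y₂/y₁ = 6.35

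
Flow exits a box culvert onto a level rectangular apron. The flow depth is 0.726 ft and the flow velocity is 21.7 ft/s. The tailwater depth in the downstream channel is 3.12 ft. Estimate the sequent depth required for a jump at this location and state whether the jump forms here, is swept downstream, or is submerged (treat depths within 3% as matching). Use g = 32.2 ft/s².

y₂ = 4.26 ft; the jump is swept downstream

Fr₁ = V₁/√(g·y₁) = 21.7/√(32.2×0.726) = 4.49.
Sequent-depth ratio: y₂/y₁ = ½[√(1 + 8Fr₁²) − 1] = ½[√162.1 − 1] = 5.87.
y₂ = 5.87 × 0.726 = 4.26 ft.
Tailwater y_tw = 3.12 ft: y_tw < y₂, so the jump is swept downstream.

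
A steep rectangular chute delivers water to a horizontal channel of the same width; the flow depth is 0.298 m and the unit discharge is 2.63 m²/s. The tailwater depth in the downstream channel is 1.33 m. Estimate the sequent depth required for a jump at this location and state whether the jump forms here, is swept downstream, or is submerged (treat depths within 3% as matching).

V₁ = q/y₁ = 2.63/0.298 = 8.83 m/s. Fr₁ = V₁/√(g·y₁) = 8.83/√(9.81×0.298) = 5.16.
From the momentum equation for a rectangular channel, y₂/y₁ = ½[√(1 + 8Fr₁²) − 1] = ½[√214.1 − 1] = 6.82.
y₂ = 6.82 × 0.298 = 2.03 m.
Tailwater y_tw = 1.33 m: y_tw < y₂, so the jump is swept downstream.

y₂ = 2.03 m; the jump is swept downstream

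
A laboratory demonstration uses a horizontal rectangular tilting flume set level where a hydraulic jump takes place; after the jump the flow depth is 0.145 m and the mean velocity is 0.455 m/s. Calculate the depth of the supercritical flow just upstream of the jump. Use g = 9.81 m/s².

y₁ = 0.0342 m

Fr₂ = V₂/√(g·y₂) = 0.455/√(9.81×0.145) = 0.381.
From the momentum equation (using Fr₂), y₁/y₂ = ½[√(1 + 8Fr₂²) − 1] = ½[√2.164 − 1] = 0.236.
y₁ = 0.236 × 0.145 = 0.0342 m.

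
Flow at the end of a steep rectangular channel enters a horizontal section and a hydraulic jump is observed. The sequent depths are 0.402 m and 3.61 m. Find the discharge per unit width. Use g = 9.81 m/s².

For a rectangular channel the momentum equation gives q² = ½·g·y₁·y₂·(y₁ + y₂) = ½×9.81×0.402×3.61×4.01 = 28.6.
q = √28.6 = 5.34 m²/s.

q = 5.34 m²/s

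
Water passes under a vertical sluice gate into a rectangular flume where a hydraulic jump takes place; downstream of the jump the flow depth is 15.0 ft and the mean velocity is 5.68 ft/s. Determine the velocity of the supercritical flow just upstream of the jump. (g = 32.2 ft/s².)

V₁ = 47.6 ft/s

Fr₂ = V₂/√(g·y₂) = 5.68/√(32.2×15.0) = 0.258.
The Bélanger relation is symmetric: y₁/y₂ = ½[√(1 + 8Fr₂²) − 1] = ½[√1.534 − 1] = 0.119.
y₁ = 0.119 × 15.0 = 1.79 ft.
V₁ = q/y₁ = 85.2/1.79 = 47.6 ft/s.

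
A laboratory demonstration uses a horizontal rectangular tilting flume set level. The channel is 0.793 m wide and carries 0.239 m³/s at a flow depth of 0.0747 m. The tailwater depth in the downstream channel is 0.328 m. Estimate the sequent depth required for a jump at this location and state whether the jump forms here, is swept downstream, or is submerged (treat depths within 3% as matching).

y₂ = 0.462 m; the jump is swept downstream

q = Q/b = 0.239/0.793 = 0.301 m²/s; V₁ = q/y₁ = 4.03 m/s. Fr₁ = V₁/√(g·y₁) = 4.71.
Bélanger equation: y₂/y₁ = ½[√(1 + 8Fr₁²) − 1] = ½[√178.7 − 1] = 6.18.
y₂ = 6.18 × 0.0747 = 0.462 m.
Tailwater y_tw = 0.328 m: y_tw < y₂, so the jump is swept downstream.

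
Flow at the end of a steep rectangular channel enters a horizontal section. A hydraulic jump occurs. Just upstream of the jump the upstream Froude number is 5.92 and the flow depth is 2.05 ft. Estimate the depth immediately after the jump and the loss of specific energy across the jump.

Fr₁ = 5.92 (given).
By Bélanger, y₂/y₁ = ½[√(1 + 8Fr₁²) − 1] = ½[√281.4 − 1] = 7.89.
y₂ = 7.89 × 2.05 = 16.2 ft.
V₁ = Fr₁·√(g·y₁) = 5.92×√(32.2×2.05) = 48.1 ft/s; q = V₁·y₁ = 98.6 ft²/s. V₂ = q/y₂ = 98.6/16.2 = 6.10 ft/s. E₁ = y₁ + V₁²/2g = 38.0 ft; E₂ = y₂ + V₂²/2g = 16.7 ft. ΔE = E₁ − E₂ = 21.2 ft.

y₂ = 16.2 ft; ΔE = 21.2 ft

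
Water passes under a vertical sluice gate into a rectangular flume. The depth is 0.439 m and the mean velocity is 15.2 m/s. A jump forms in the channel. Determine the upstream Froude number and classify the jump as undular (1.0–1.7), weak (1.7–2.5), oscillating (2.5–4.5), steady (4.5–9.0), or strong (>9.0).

Fr₁ = V₁/√(g·y₁) = 15.2/√(9.81×0.439) = 7.32.
Fr₁ = 7.32 lies in the steady range.

Fr₁ = 7.32; steady jump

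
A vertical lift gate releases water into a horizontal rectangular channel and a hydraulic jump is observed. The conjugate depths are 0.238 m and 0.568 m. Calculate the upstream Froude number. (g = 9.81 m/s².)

For a rectangular channel the momentum equation gives q² = ½·g·y₁·y₂·(y₁ + y₂) = ½×9.81×0.238×0.568×0.806 = 0.534.
q = √0.534 = 0.731 m²/s.
V₁ = q/y₁ = 3.07 m/s; Fr₁ = V₁/√(g·y₁) = 2.01.

Fr₁ = 2.01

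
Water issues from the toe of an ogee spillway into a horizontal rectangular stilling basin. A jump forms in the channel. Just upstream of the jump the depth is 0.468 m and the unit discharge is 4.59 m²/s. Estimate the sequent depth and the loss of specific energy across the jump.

y₂ = 2.80 m; ΔE = 2.43 m

V₁ = q/y₁ = 4.59/0.468 = 9.81 m/s. Fr₁ = V₁/√(g·y₁) = 9.81/√(9.81×0.468) = 4.58.
Bélanger equation: y₂/y₁ = ½[√(1 + 8Fr₁²) − 1] = ½[√168.6 − 1] = 5.99.
y₂ = 5.99 × 0.468 = 2.80 m.
V₂ = q/y₂ = 4.59/2.80 = 1.64 m/s. E₁ = y₁ + V₁²/2g = 5.37 m; E₂ = y₂ + V₂²/2g = 2.94 m. ΔE = E₁ − E₂ = 2.43 m.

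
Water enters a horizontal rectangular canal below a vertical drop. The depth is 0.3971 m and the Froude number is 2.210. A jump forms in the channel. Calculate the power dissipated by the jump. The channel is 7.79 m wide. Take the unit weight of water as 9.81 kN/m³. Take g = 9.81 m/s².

Fr₁ = 2.210 (given).
From the momentum equation for a rectangular channel, y₂/y₁ = ½[√(1 + 8Fr₁²) − 1] = ½[√40.073 − 1] = 2.665.
y₂ = 2.665 × 0.3971 = 1.058 m.
Head loss: ΔE = (y₂ − y₁)³/(4y₁y₂) = (1.058 − 0.3971)³/(4×0.3971×1.058) = 0.2891/1.681 = 0.1720 m.
V₁ = Fr₁·√(g·y₁) = 2.210×√(9.81×0.3971) = 4.362 m/s; q = V₁·y₁ = 1.732 m²/s. Q = q·b = 1.732 × 7.79 = 13.49 m³/s. P = γ·Q·ΔE = 9.81 × 13.49 × 0.1720 = 22.76 kW.

P = 22.76 kW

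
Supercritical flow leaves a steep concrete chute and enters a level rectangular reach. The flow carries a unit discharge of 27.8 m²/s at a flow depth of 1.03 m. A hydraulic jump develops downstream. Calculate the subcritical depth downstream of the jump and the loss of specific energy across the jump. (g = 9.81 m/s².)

V₁ = q/y₁ = 27.8/1.03 = 27.0 m/s. Fr₁ = V₁/√(g·y₁) = 27.0/√(9.81×1.03) = 8.49.
By Bélanger, y₂/y₁ = ½[√(1 + 8Fr₁²) − 1] = ½[√577.8 − 1] = 11.5.
y₂ = 11.5 × 1.03 = 11.9 m.
Head loss: ΔE = (y₂ − y₁)³/(4y₁y₂) = (11.9 − 1.03)³/(4×1.03×11.9) = 1272/48.9 = 26.0 m.

y₂ = 11.9 m; ΔE = 26.0 m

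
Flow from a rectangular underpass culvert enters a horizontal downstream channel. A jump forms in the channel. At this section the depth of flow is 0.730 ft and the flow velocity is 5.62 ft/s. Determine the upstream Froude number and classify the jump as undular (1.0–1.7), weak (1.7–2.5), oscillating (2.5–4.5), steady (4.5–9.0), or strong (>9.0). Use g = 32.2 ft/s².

Fr₁ = 1.16; undular jump

Fr₁ = V₁/√(g·y₁) = 5.62/√(32.2×0.730) = 1.16.
Fr₁ = 1.16 lies in the undular range.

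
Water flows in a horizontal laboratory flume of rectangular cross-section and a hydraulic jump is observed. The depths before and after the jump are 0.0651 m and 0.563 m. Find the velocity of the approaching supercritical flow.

V₁ = 5.16 m/s

For a rectangular channel the momentum equation gives q² = ½·g·y₁·y₂·(y₁ + y₂) = ½×9.81×0.0651×0.563×0.628 = 0.113.
q = √0.113 = 0.336 m²/s.
V₁ = q/y₁ = 0.336/0.0651 = 5.16 m/s.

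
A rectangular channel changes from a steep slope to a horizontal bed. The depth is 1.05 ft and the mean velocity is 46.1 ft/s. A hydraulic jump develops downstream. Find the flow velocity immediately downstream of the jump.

Fr₁ = V₁/√(g·y₁) = 46.1/√(32.2×1.05) = 7.93.
By Bélanger, y₂/y₁ = ½[√(1 + 8Fr₁²) − 1] = ½[√503.9 − 1] = 10.7.
y₂ = 10.7 × 1.05 = 11.3 ft.
q = V₁·y₁ = 46.1 × 1.05 = 48.4 ft²/s.
V₂ = q/y₂ = 48.4/11.3 = 4.30 ft/s.

V₂ = 4.30 ft/s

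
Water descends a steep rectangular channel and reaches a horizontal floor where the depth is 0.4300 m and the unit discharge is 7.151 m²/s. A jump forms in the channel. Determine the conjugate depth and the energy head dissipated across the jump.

V₁ = q/y₁ = 7.151/0.4300 = 16.63 m/s. Fr₁ = V₁/√(g·y₁) = 16.63/√(9.81×0.4300) = 8.097.
By Bélanger, y₂/y₁ = ½[√(1 + 8Fr₁²) − 1] = ½[√525.50 − 1] = 10.96.
y₂ = 10.96 × 0.4300 = 4.714 m.
V₂ = q/y₂ = 7.151/4.714 = 1.517 m/s. E₁ = y₁ + V₁²/2g = 14.53 m; E₂ = y₂ + V₂²/2g = 4.831 m. ΔE = E₁ − E₂ = 9.695 m.

y₂ = 4.714 m; ΔE = 9.695 m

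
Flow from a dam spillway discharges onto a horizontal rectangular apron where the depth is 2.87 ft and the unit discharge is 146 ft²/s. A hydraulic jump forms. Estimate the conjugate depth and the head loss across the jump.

V₁ = q/y₁ = 146/2.87 = 50.9 ft/s. Fr₁ = V₁/√(g·y₁) = 50.9/√(32.2×2.87) = 5.29.
Bélanger equation: y₂/y₁ = ½[√(1 + 8Fr₁²) − 1] = ½[√225.0 − 1] = 7.00.
y₂ = 7.00 × 2.87 = 20.1 ft.
Head loss: ΔE = (y₂ − y₁)³/(4y₁y₂) = (20.1 − 2.87)³/(4×2.87×20.1) = 5107/231 = 22.1 ft.

y₂ = 20.1 ft; ΔE = 22.1 ft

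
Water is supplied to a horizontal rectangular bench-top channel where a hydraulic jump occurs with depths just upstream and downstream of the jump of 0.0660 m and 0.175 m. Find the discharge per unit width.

q = 0.117 m²/s

For a rectangular channel the momentum equation gives q² = ½·g·y₁·y₂·(y₁ + y₂) = ½×9.81×0.0660×0.175×0.241 = 0.0137.
q = √0.0137 = 0.117 m²/s.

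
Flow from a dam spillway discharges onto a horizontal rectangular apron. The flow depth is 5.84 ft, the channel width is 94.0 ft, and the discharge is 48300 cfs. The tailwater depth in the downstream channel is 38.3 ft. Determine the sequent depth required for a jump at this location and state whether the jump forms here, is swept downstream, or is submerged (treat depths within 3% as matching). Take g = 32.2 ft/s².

q = Q/b = 48300/94.0 = 514 ft²/s; V₁ = q/y₁ = 88.0 ft/s. Fr₁ = V₁/√(g·y₁) = 6.42.
Sequent-depth ratio: y₂/y₁ = ½[√(1 + 8Fr₁²) − 1] = ½[√330.3 − 1] = 8.59.
y₂ = 8.59 × 5.84 = 50.2 ft.
Tailwater y_tw = 38.3 ft: y_tw < y₂, so the jump is swept downstream.

y₂ = 50.2 ft; the jump is swept downstream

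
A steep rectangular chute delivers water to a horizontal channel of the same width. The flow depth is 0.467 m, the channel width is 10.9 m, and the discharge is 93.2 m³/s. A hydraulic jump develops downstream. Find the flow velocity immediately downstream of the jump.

V₂ = 1.58 m/s

q = Q/b = 93.2/10.9 = 8.55 m²/s; V₁ = q/y₁ = 18.3 m/s. Fr₁ = V₁/√(g·y₁) = 8.55.
Conjugate-depth relation: y₂/y₁ = ½[√(1 + 8Fr₁²) − 1] = ½[√586.4 − 1] = 11.6.
y₂ = 11.6 × 0.467 = 5.42 m.
V₂ = q/y₂ = 8.55/5.42 = 1.58 m/s.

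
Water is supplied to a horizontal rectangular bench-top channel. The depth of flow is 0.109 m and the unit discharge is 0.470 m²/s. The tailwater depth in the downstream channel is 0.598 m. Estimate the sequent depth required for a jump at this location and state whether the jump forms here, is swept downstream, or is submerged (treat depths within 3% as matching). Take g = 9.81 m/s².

y₂ = 0.591 m; the jump forms here

V₁ = q/y₁ = 0.470/0.109 = 4.31 m/s. Fr₁ = V₁/√(g·y₁) = 4.31/√(9.81×0.109) = 4.17.
Conjugate-depth relation: y₂/y₁ = ½[√(1 + 8Fr₁²) − 1] = ½[√140.1 − 1] = 5.42.
y₂ = 5.42 × 0.109 = 0.591 m.
Tailwater y_tw = 0.598 m: y_tw ≈ y₂, so the jump forms here.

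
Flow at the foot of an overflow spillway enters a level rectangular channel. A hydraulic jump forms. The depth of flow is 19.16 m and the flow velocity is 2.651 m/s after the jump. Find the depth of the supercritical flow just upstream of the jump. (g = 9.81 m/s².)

y₁ = 1.339 m

Fr₂ = V₂/√(g·y₂) = 2.651/√(9.81×19.16) = 0.1934.
Applying the sequent-depth relation in reverse, y₁/y₂ = ½[√(1 + 8Fr₂²) − 1] = ½[√1.2991 − 1] = 0.06989.
y₁ = 0.06989 × 19.16 = 1.339 m.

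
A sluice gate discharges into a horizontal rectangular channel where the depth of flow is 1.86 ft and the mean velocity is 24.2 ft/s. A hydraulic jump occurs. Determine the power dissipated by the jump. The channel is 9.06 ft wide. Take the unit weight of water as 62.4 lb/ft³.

Fr₁ = V₁/√(g·y₁) = 24.2/√(32.2×1.86) = 3.13.
Bélanger equation: y₂/y₁ = ½[√(1 + 8Fr₁²) − 1] = ½[√79.23 − 1] = 3.95.
y₂ = 3.95 × 1.86 = 7.35 ft.
Head loss: ΔE = (y₂ − y₁)³/(4y₁y₂) = (7.35 − 1.86)³/(4×1.86×7.35) = 165/54.7 = 3.02 ft.
q = V₁·y₁ = 24.2 × 1.86 = 45.0 ft²/s. Q = q·b = 45.0 × 9.06 = 408 cfs. P = γ·Q·ΔE/550 = 62.4 × 408 × 3.02 / 550 = 140 hp.

P = 140 hp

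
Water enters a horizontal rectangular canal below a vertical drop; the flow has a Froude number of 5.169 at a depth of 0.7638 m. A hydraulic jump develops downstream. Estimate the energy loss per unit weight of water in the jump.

Fr₁ = 5.169 (given).
Sequent-depth ratio: y₂/y₁ = ½[√(1 + 8Fr₁²) − 1] = ½[√214.75 − 1] = 6.827.
y₂ = 6.827 × 0.7638 = 5.215 m.
V₁ = Fr₁·√(g·y₁) = 5.169×√(9.81×0.7638) = 14.15 m/s; q = V₁·y₁ = 10.81 m²/s. V₂ = q/y₂ = 10.81/5.215 = 2.072 m/s. E₁ = y₁ + V₁²/2g = 10.97 m; E₂ = y₂ + V₂²/2g = 5.433 m. ΔE = E₁ − E₂ = 5.534 m.

ΔE = 5.534 m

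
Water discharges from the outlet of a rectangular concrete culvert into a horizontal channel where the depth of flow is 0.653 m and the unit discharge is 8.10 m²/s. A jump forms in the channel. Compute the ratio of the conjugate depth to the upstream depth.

V₁ = q/y₁ = 8.10/0.653 = 12.4 m/s. Fr₁ = V₁/√(g·y₁) = 12.4/√(9.81×0.653) = 4.90.
Bélanger equation: y₂/y₁ = ½[√(1 + 8Fr₁²) − 1] = ½[√193.2 − 1] = 6.45.

y₂/y₁ = 6.45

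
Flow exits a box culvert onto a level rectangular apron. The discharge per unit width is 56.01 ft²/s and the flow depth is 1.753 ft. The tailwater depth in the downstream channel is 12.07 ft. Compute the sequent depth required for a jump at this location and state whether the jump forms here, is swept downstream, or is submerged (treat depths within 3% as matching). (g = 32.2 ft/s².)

V₁ = q/y₁ = 56.01/1.753 = 31.95 ft/s. Fr₁ = V₁/√(g·y₁) = 31.95/√(32.2×1.753) = 4.253.
Bélanger equation: y₂/y₁ = ½[√(1 + 8Fr₁²) − 1] = ½[√145.68 − 1] = 5.535.
y₂ = 5.535 × 1.753 = 9.703 ft.
Tailwater y_tw = 12.07 ft: y_tw > y₂, so the jump is submerged.

y₂ = 9.703 ft; the jump is submerged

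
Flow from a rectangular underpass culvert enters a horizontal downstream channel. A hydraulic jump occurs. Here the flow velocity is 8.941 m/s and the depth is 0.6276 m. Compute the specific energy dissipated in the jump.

ΔE = 1.611 m

Fr₁ = V₁/√(g·y₁) = 8.941/√(9.81×0.6276) = 3.603.
From the momentum equation for a rectangular channel, y₂/y₁ = ½[√(1 + 8Fr₁²) − 1] = ½[√104.87 − 1] = 4.620.
y₂ = 4.620 × 0.6276 = 2.900 m.
q = V₁·y₁ = 8.941 × 0.6276 = 5.611 m²/s. V₂ = q/y₂ = 5.611/2.900 = 1.935 m/s. E₁ = y₁ + V₁²/2g = 4.702 m; E₂ = y₂ + V₂²/2g = 3.091 m. ΔE = E₁ − E₂ = 1.611 m.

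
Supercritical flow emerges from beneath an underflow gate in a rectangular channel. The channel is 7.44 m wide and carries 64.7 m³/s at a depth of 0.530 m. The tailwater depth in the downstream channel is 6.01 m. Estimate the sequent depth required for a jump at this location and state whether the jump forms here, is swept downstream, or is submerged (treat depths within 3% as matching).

y₂ = 5.14 m; the jump is submerged

q = Q/b = 64.7/7.44 = 8.70 m²/s; V₁ = q/y₁ = 16.4 m/s. Fr₁ = V₁/√(g·y₁) = 7.20.
Conjugate-depth relation: y₂/y₁ = ½[√(1 + 8Fr₁²) − 1] = ½[√415.2 − 1] = 9.69.
y₂ = 9.69 × 0.530 = 5.14 m.
Tailwater y_tw = 6.01 m: y_tw > y₂, so the jump is submerged.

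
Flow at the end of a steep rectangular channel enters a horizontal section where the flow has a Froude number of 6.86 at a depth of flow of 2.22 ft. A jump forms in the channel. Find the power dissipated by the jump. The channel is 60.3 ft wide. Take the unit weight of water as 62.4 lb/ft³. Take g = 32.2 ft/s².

Fr₁ = 6.86 (given).
Conjugate-depth relation: y₂/y₁ = ½[√(1 + 8Fr₁²) − 1] = ½[√377.5 − 1] = 9.21.
y₂ = 9.21 × 2.22 = 20.5 ft.
Head loss: ΔE = (y₂ − y₁)³/(4y₁y₂) = (20.5 − 2.22)³/(4×2.22×20.5) = 6064/182 = 33.4 ft.
V₁ = Fr₁·√(g·y₁) = 6.86×√(32.2×2.22) = 58.0 ft/s; q = V₁·y₁ = 129 ft²/s. Q = q·b = 129 × 60.3 = 7764 cfs. P = γ·Q·ΔE/550 = 62.4 × 7764 × 33.4 / 550 = 29408 hp.

P = 29408 hp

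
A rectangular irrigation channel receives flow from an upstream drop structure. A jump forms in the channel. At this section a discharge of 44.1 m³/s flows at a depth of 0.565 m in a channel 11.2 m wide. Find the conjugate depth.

y₂ = 2.10 m

q = Q/b = 44.1/11.2 = 3.94 m²/s; V₁ = q/y₁ = 6.97 m/s. Fr₁ = V₁/√(g·y₁) = 2.96.
From the momentum equation for a rectangular channel, y₂/y₁ = ½[√(1 + 8Fr₁²) − 1] = ½[√71.10 − 1] = 3.72.
y₂ = 3.72 × 0.565 = 2.10 m.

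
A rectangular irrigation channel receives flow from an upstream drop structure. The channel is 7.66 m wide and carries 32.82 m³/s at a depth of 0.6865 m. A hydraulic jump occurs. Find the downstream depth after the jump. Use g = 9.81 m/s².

q = Q/b = 32.82/7.66 = 4.285 m²/s; V₁ = q/y₁ = 6.241 m/s. Fr₁ = V₁/√(g·y₁) = 2.405.
Bélanger equation: y₂/y₁ = ½[√(1 + 8Fr₁²) − 1] = ½[√47.272 − 1] = 2.938.
y₂ = 2.938 × 0.6865 = 2.017 m.

y₂ = 2.017 m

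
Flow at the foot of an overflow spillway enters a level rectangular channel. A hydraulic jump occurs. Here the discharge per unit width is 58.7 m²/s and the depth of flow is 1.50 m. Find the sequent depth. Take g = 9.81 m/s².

V₁ = q/y₁ = 58.7/1.50 = 39.1 m/s. Fr₁ = V₁/√(g·y₁) = 39.1/√(9.81×1.50) = 10.2.
Sequent-depth ratio: y₂/y₁ = ½[√(1 + 8Fr₁²) − 1] = ½[√833.6 − 1] = 13.9.
y₂ = 13.9 × 1.50 = 20.9 m.

y₂ = 20.9 m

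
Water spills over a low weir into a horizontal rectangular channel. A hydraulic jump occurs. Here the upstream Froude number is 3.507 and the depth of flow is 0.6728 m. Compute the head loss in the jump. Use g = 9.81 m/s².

ΔE = 1.587 m

Fr₁ = 3.507 (given).
Bélanger equation: y₂/y₁ = ½[√(1 + 8Fr₁²) − 1] = ½[√99.392 − 1] = 4.485.
y₂ = 4.485 × 0.6728 = 3.017 m.
Head loss: ΔE = (y₂ − y₁)³/(4y₁y₂) = (3.017 − 0.6728)³/(4×0.6728×3.017) = 12.89/8.120 = 1.587 m.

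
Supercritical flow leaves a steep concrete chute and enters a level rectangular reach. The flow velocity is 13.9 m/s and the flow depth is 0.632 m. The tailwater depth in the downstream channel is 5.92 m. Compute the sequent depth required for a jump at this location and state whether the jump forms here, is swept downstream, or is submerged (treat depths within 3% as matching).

Fr₁ = V₁/√(g·y₁) = 13.9/√(9.81×0.632) = 5.58.
Bélanger equation: y₂/y₁ = ½[√(1 + 8Fr₁²) − 1] = ½[√250.3 − 1] = 7.41.
y₂ = 7.41 × 0.632 = 4.68 m.
Tailwater y_tw = 5.92 m: y_tw > y₂, so the jump is submerged.

y₂ = 4.68 m; the jump is submerged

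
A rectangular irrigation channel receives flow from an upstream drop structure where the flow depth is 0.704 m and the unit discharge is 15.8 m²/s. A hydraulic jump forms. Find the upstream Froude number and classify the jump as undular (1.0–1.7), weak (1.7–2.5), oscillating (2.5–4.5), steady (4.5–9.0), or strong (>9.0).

Fr₁ = 8.54; steady jump

V₁ = q/y₁ = 15.8/0.704 = 22.4 m/s. Fr₁ = V₁/√(g·y₁) = 22.4/√(9.81×0.704) = 8.54.
Fr₁ = 8.54 lies in the steady range.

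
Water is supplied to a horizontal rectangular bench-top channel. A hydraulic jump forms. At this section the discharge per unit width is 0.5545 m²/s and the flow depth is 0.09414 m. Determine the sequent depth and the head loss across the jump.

V₁ = q/y₁ = 0.5545/0.09414 = 5.890 m/s. Fr₁ = V₁/√(g·y₁) = 5.890/√(9.81×0.09414) = 6.129.
By Bélanger, y₂/y₁ = ½[√(1 + 8Fr₁²) − 1] = ½[√301.54 − 1] = 8.182.
y₂ = 8.182 × 0.09414 = 0.7703 m.
Head loss: ΔE = (y₂ − y₁)³/(4y₁y₂) = (0.7703 − 0.09414)³/(4×0.09414×0.7703) = 0.3091/0.2901 = 1.066 m.

y₂ = 0.7703 m; ΔE = 1.066 m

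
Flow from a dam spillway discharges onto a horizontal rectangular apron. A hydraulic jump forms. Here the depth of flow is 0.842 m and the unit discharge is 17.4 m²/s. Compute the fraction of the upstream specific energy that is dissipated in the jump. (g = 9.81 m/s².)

V₁ = q/y₁ = 17.4/0.842 = 20.7 m/s. Fr₁ = V₁/√(g·y₁) = 20.7/√(9.81×0.842) = 7.19.
Bélanger equation: y₂/y₁ = ½[√(1 + 8Fr₁²) − 1] = ½[√414.6 − 1] = 9.68.
y₂ = 9.68 × 0.842 = 8.15 m.
E₁ = y₁ + V₁²/2g = 22.6 m. ΔE = (y₂ − y₁)³/(4y₁y₂) = 14.2 m. ΔE/E₁ = 14.2/22.6 = 0.629.

ΔE/E₁ = 0.629 (62.9%)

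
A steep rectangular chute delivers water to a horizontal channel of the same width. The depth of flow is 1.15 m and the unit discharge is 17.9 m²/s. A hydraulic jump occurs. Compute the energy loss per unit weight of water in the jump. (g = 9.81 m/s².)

V₁ = q/y₁ = 17.9/1.15 = 15.6 m/s. Fr₁ = V₁/√(g·y₁) = 15.6/√(9.81×1.15) = 4.63.
Conjugate-depth relation: y₂/y₁ = ½[√(1 + 8Fr₁²) − 1] = ½[√172.8 − 1] = 6.07.
y₂ = 6.07 × 1.15 = 6.98 m.
Head loss: ΔE = (y₂ − y₁)³/(4y₁y₂) = (6.98 − 1.15)³/(4×1.15×6.98) = 199/32.1 = 6.18 m.

ΔE = 6.18 m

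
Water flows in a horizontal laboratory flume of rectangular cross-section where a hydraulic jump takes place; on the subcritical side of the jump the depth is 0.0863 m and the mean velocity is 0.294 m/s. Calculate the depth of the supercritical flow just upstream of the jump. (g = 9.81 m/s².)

Fr₂ = V₂/√(g·y₂) = 0.294/√(9.81×0.0863) = 0.320.
Since the conjugate-depth ratio holds either way, y₁/y₂ = ½[√(1 + 8Fr₂²) − 1] = ½[√1.817 − 1] = 0.174.
y₁ = 0.174 × 0.0863 = 0.0150 m.

y₁ = 0.0150 m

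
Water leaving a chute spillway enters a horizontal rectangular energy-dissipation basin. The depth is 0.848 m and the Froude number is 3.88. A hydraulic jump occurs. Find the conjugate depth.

y₂ = 4.25 m

Fr₁ = 3.88 (given).
Conjugate-depth relation: y₂/y₁ = ½[√(1 + 8Fr₁²) − 1] = ½[√121.4 − 1] = 5.01.
y₂ = 5.01 × 0.848 = 4.25 m.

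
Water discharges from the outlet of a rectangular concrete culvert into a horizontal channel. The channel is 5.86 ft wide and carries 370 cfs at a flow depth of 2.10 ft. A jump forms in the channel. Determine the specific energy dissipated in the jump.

ΔE = 5.64 ft

q = Q/b = 370/5.86 = 63.1 ft²/s; V₁ = q/y₁ = 30.1 ft/s. Fr₁ = V₁/√(g·y₁) = 3.66.
Bélanger equation: y₂/y₁ = ½[√(1 + 8Fr₁²) − 1] = ½[√108.0 − 1] = 4.69.
y₂ = 4.69 × 2.10 = 9.86 ft.
Head loss: ΔE = (y₂ − y₁)³/(4y₁y₂) = (9.86 − 2.10)³/(4×2.10×9.86) = 467/82.8 = 5.64 ft.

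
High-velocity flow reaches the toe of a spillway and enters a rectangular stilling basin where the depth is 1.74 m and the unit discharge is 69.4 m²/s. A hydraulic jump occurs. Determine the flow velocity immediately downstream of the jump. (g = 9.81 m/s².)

V₁ = q/y₁ = 69.4/1.74 = 39.9 m/s. Fr₁ = V₁/√(g·y₁) = 39.9/√(9.81×1.74) = 9.65.
By Bélanger, y₂/y₁ = ½[√(1 + 8Fr₁²) − 1] = ½[√746.6 − 1] = 13.2.
y₂ = 13.2 × 1.74 = 22.9 m.
V₂ = q/y₂ = 69.4/22.9 = 3.03 m/s.

V₂ = 3.03 m/s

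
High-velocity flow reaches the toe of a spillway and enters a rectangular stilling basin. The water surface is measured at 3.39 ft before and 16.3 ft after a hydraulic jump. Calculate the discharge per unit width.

For a rectangular channel the momentum equation gives q² = ½·g·y₁·y₂·(y₁ + y₂) = ½×32.2×3.39×16.3×19.7 = 17517.
q = √17517 = 132 ft²/s.

q = 132 ft²/s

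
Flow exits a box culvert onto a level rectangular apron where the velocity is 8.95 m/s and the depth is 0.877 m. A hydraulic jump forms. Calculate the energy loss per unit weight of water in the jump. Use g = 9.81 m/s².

ΔE = 1.31 m

Fr₁ = V₁/√(g·y₁) = 8.95/√(9.81×0.877) = 3.05.
From the momentum equation for a rectangular channel, y₂/y₁ = ½[√(1 + 8Fr₁²) − 1] = ½[√75.48 − 1] = 3.84.
y₂ = 3.84 × 0.877 = 3.37 m.
Head loss: ΔE = (y₂ − y₁)³/(4y₁y₂) = (3.37 − 0.877)³/(4×0.877×3.37) = 15.5/11.8 = 1.31 m.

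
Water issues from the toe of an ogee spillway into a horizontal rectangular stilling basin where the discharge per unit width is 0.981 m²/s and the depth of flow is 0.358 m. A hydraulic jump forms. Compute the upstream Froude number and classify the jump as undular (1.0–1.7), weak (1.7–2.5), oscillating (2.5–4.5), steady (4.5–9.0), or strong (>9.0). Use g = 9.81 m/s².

Fr₁ = 1.46; undular jump

V₁ = q/y₁ = 0.981/0.358 = 2.74 m/s. Fr₁ = V₁/√(g·y₁) = 2.74/√(9.81×0.358) = 1.46.
Fr₁ = 1.46 lies in the undular range.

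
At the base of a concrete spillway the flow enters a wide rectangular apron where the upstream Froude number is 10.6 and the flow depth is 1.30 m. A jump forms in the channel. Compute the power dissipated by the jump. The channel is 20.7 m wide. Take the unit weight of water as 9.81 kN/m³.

P = 550991 kW

Fr₁ = 10.6 (given).
Bélanger equation: y₂/y₁ = ½[√(1 + 8Fr₁²) − 1] = ½[√899.9 − 1] = 14.5.
y₂ = 14.5 × 1.30 = 18.8 m.
Head loss: ΔE = (y₂ − y₁)³/(4y₁y₂) = (18.8 − 1.30)³/(4×1.30×18.8) = 5404/98.0 = 55.1 m.
V₁ = Fr₁·√(g·y₁) = 10.6×√(9.81×1.30) = 37.9 m/s; q = V₁·y₁ = 49.2 m²/s. Q = q·b = 49.2 × 20.7 = 1019 m³/s. P = γ·Q·ΔE = 9.81 × 1019 × 55.1 = 550991 kW.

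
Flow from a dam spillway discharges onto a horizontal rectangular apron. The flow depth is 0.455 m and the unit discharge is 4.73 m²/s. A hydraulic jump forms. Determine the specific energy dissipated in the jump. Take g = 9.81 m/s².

V₁ = q/y₁ = 4.73/0.455 = 10.4 m/s. Fr₁ = V₁/√(g·y₁) = 10.4/√(9.81×0.455) = 4.92.
By Bélanger, y₂/y₁ = ½[√(1 + 8Fr₁²) − 1] = ½[√194.7 − 1] = 6.48.
y₂ = 6.48 × 0.455 = 2.95 m.
V₂ = q/y₂ = 4.73/2.95 = 1.61 m/s. E₁ = y₁ + V₁²/2g = 5.96 m; E₂ = y₂ + V₂²/2g = 3.08 m. ΔE = E₁ − E₂ = 2.88 m.

ΔE = 2.88 m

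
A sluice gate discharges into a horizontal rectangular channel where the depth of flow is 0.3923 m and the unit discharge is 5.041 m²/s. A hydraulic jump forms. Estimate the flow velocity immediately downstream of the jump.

V₂ = 1.464 m/s

V₁ = q/y₁ = 5.041/0.3923 = 12.85 m/s. Fr₁ = V₁/√(g·y₁) = 12.85/√(9.81×0.3923) = 6.550.
Bélanger equation: y₂/y₁ = ½[√(1 + 8Fr₁²) − 1] = ½[√344.24 − 1] = 8.777.
y₂ = 8.777 × 0.3923 = 3.443 m.
V₂ = q/y₂ = 5.041/3.443 = 1.464 m/s.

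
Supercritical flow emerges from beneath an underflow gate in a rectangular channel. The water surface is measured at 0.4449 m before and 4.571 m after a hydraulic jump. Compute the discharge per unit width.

For a rectangular channel the momentum equation gives q² = ½·g·y₁·y₂·(y₁ + y₂) = ½×9.81×0.4449×4.571×5.016 = 50.03.
q = √50.03 = 7.073 m²/s.

q = 7.073 m²/s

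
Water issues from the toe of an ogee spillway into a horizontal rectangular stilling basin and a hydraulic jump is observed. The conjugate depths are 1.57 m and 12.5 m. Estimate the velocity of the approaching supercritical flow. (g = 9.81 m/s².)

For a rectangular channel the momentum equation gives q² = ½·g·y₁·y₂·(y₁ + y₂) = ½×9.81×1.57×12.5×14.1 = 1354.
q = √1354 = 36.8 m²/s.
V₁ = q/y₁ = 36.8/1.57 = 23.4 m/s.

V₁ = 23.4 m/s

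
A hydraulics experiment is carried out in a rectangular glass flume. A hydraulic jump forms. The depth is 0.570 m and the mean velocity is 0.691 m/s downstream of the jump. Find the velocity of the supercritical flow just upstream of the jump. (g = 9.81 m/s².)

V₁ = 4.65 m/s

Fr₂ = V₂/√(g·y₂) = 0.691/√(9.81×0.570) = 0.292.
From the momentum equation (using Fr₂), y₁/y₂ = ½[√(1 + 8Fr₂²) − 1] = ½[√1.683 − 1] = 0.149.
y₁ = 0.149 × 0.570 = 0.0847 m.
V₁ = q/y₁ = 0.394/0.0847 = 4.65 m/s.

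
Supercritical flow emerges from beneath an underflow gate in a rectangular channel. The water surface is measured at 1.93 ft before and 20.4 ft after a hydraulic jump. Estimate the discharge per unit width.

For a rectangular channel the momentum equation gives q² = ½·g·y₁·y₂·(y₁ + y₂) = ½×32.2×1.93×20.4×22.3 = 14155.
q = √14155 = 119 ft²/s.

q = 119 ft²/s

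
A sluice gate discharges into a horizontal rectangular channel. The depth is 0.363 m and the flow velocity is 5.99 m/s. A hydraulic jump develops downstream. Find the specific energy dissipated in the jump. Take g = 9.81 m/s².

ΔE = 0.620 m

Fr₁ = V₁/√(g·y₁) = 5.99/√(9.81×0.363) = 3.17.
Conjugate-depth relation: y₂/y₁ = ½[√(1 + 8Fr₁²) − 1] = ½[√81.61 − 1] = 4.02.
y₂ = 4.02 × 0.363 = 1.46 m.
q = V₁·y₁ = 5.99 × 0.363 = 2.17 m²/s. V₂ = q/y₂ = 2.17/1.46 = 1.49 m/s. E₁ = y₁ + V₁²/2g = 2.19 m; E₂ = y₂ + V₂²/2g = 1.57 m. ΔE = E₁ − E₂ = 0.620 m.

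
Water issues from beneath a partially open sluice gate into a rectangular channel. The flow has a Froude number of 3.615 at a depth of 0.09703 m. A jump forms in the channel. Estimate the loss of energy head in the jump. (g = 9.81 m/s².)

ΔE = 0.2516 m

Fr₁ = 3.615 (given).
Sequent-depth ratio: y₂/y₁ = ½[√(1 + 8Fr₁²) − 1] = ½[√105.55 − 1] = 4.637.
y₂ = 4.637 × 0.09703 = 0.4499 m.
Head loss: ΔE = (y₂ − y₁)³/(4y₁y₂) = (0.4499 − 0.09703)³/(4×0.09703×0.4499) = 0.04394/0.1746 = 0.2516 m.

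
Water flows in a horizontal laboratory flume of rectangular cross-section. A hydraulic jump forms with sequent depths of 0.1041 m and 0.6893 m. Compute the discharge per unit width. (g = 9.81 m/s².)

q = 0.5284 m²/s

For a rectangular channel the momentum equation gives q² = ½·g·y₁·y₂·(y₁ + y₂) = ½×9.81×0.1041×0.6893×0.7934 = 0.2792.
q = √0.2792 = 0.5284 m²/s.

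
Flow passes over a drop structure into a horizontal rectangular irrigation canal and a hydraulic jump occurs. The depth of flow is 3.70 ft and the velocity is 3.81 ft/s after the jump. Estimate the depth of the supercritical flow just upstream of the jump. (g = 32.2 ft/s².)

Fr₂ = V₂/√(g·y₂) = 3.81/√(32.2×3.70) = 0.349.
Since the conjugate-depth ratio holds either way, y₁/y₂ = ½[√(1 + 8Fr₂²) − 1] = ½[√1.975 − 1] = 0.203.
y₁ = 0.203 × 3.70 = 0.750 ft.

y₁ = 0.750 ft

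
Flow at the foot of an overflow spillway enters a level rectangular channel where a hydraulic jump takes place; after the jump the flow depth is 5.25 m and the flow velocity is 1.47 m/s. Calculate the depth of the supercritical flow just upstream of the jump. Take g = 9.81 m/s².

Fr₂ = V₂/√(g·y₂) = 1.47/√(9.81×5.25) = 0.205.
The Bélanger relation is symmetric: y₁/y₂ = ½[√(1 + 8Fr₂²) − 1] = ½[√1.336 − 1] = 0.0779.
y₁ = 0.0779 × 5.25 = 0.409 m.

y₁ = 0.409 m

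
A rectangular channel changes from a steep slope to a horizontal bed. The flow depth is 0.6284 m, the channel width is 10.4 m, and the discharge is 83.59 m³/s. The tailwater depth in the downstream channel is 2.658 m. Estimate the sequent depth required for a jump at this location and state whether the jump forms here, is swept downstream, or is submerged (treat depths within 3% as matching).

y₂ = 4.275 m; the jump is swept downstream

q = Q/b = 83.59/10.4 = 8.037 m²/s; V₁ = q/y₁ = 12.79 m/s. Fr₁ = V₁/√(g·y₁) = 5.151.
By Bélanger, y₂/y₁ = ½[√(1 + 8Fr₁²) − 1] = ½[√213.30 − 1] = 6.802.
y₂ = 6.802 × 0.6284 = 4.275 m.
Tailwater y_tw = 2.658 m: y_tw < y₂, so the jump is swept downstream.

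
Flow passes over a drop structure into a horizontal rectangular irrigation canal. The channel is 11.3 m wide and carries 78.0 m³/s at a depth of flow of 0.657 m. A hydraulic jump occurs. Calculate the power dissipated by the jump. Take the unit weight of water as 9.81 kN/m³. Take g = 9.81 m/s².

q = Q/b = 78.0/11.3 = 6.90 m²/s; V₁ = q/y₁ = 10.5 m/s. Fr₁ = V₁/√(g·y₁) = 4.14.
From the momentum equation for a rectangular channel, y₂/y₁ = ½[√(1 + 8Fr₁²) − 1] = ½[√138.0 − 1] = 5.37.
y₂ = 5.37 × 0.657 = 3.53 m.
Head loss: ΔE = (y₂ − y₁)³/(4y₁y₂) = (3.53 − 0.657)³/(4×0.657×3.53) = 23.7/9.28 = 2.56 m.
P = γ·Q·ΔE = 9.81 × 78.0 × 2.56 = 1957 kW.

P = 1957 kW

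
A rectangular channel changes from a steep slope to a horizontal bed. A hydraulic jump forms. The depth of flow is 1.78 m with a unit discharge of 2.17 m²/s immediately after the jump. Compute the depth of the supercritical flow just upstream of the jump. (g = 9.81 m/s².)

y₁ = 0.264 m

V₂ = q/y₂ = 2.17/1.78 = 1.22 m/s; Fr₂ = V₂/√(g·y₂) = 0.292.
Since the conjugate-depth ratio holds either way, y₁/y₂ = ½[√(1 + 8Fr₂²) − 1] = ½[√1.681 − 1] = 0.148.
y₁ = 0.148 × 1.78 = 0.264 m.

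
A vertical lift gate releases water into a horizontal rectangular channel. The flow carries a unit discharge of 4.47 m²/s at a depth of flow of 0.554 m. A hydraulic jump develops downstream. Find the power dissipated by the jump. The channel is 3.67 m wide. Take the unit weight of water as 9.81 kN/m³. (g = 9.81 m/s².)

V₁ = q/y₁ = 4.47/0.554 = 8.07 m/s. Fr₁ = V₁/√(g·y₁) = 8.07/√(9.81×0.554) = 3.46.
Sequent-depth ratio: y₂/y₁ = ½[√(1 + 8Fr₁²) − 1] = ½[√96.83 − 1] = 4.42.
y₂ = 4.42 × 0.554 = 2.45 m.
Head loss: ΔE = (y₂ − y₁)³/(4y₁y₂) = (2.45 − 0.554)³/(4×0.554×2.45) = 6.80/5.43 = 1.25 m.
Q = q·b = 4.47 × 3.67 = 16.4 m³/s. P = γ·Q·ΔE = 9.81 × 16.4 × 1.25 = 202 kW.

P = 202 kW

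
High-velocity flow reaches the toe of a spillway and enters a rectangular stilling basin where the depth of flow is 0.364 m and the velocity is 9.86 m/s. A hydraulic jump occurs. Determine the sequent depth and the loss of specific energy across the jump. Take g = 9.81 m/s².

Fr₁ = V₁/√(g·y₁) = 9.86/√(9.81×0.364) = 5.22.
Conjugate-depth relation: y₂/y₁ = ½[√(1 + 8Fr₁²) − 1] = ½[√218.8 − 1] = 6.90.
y₂ = 6.90 × 0.364 = 2.51 m.
Head loss: ΔE = (y₂ − y₁)³/(4y₁y₂) = (2.51 − 0.364)³/(4×0.364×2.51) = 9.89/3.65 = 2.70 m.

y₂ = 2.51 m; ΔE = 2.70 m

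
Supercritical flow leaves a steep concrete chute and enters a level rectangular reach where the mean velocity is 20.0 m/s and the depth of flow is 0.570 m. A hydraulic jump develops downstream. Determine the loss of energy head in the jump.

ΔE = 14.3 m

Fr₁ = V₁/√(g·y₁) = 20.0/√(9.81×0.570) = 8.46.
Conjugate-depth relation: y₂/y₁ = ½[√(1 + 8Fr₁²) − 1] = ½[√573.3 − 1] = 11.5.
y₂ = 11.5 × 0.570 = 6.54 m.
Head loss: ΔE = (y₂ − y₁)³/(4y₁y₂) = (6.54 − 0.570)³/(4×0.570×6.54) = 213/14.9 = 14.3 m.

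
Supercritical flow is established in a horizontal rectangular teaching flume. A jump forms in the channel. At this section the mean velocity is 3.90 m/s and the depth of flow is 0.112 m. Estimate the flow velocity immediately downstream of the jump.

Fr₁ = V₁/√(g·y₁) = 3.90/√(9.81×0.112) = 3.72.
From the momentum equation for a rectangular channel, y₂/y₁ = ½[√(1 + 8Fr₁²) − 1] = ½[√111.7 − 1] = 4.79.
y₂ = 4.79 × 0.112 = 0.536 m.
q = V₁·y₁ = 3.90 × 0.112 = 0.437 m²/s.
V₂ = q/y₂ = 0.437/0.536 = 0.815 m/s.

V₂ = 0.815 m/s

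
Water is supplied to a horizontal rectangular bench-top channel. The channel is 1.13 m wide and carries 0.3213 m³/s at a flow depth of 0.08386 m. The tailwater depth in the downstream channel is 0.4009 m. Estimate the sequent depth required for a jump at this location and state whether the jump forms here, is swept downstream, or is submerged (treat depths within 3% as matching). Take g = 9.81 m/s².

q = Q/b = 0.3213/1.13 = 0.2843 m²/s; V₁ = q/y₁ = 3.391 m/s. Fr₁ = V₁/√(g·y₁) = 3.738.
By Bélanger, y₂/y₁ = ½[√(1 + 8Fr₁²) − 1] = ½[√112.79 − 1] = 4.810.
y₂ = 4.810 × 0.08386 = 0.4034 m.
Tailwater y_tw = 0.4009 m: y_tw ≈ y₂, so the jump forms here.

y₂ = 0.4034 m; the jump forms here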